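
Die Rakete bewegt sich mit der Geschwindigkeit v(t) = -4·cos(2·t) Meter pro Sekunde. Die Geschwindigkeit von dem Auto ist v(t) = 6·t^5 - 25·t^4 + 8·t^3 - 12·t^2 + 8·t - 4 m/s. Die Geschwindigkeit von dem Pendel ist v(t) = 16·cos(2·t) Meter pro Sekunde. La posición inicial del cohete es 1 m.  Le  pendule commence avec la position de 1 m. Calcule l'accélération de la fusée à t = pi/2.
Pour résoudre ceci, nous devons prendre 1 dérivée de notre équation de la vitesse v(t) = -4·cos(2·t). La dérivée de la vitesse donne l'accélération: a(t) = 8·sin(2·t). De l'équation de l'accélération a(t) = 8·sin(2·t), nous substituons t = pi/2 pour obtenir a = 0.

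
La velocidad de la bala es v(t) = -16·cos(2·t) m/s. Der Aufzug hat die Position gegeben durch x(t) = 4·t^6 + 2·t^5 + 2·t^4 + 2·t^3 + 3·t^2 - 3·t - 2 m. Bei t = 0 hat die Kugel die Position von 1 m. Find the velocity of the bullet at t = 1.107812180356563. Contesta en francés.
Nous avons la vitesse v(t) = -16·cos(2·t). En substituant t = 1.107812180356563: v(1.107812180356563) = 9.61697618511093.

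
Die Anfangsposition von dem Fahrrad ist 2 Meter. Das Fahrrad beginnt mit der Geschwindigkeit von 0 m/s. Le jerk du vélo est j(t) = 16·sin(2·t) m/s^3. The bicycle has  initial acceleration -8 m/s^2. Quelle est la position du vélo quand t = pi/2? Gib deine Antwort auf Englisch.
Starting from jerk j(t) = 16·sin(2·t), we take 3 integrals. Integrating jerk and using the initial condition a(0) = -8, we get a(t) = -8·cos(2·t). The integral of acceleration is velocity. Using v(0) = 0, we get v(t) = -4·sin(2·t). The antiderivative of velocity is position. Using x(0) = 2, we get x(t) = 2·cos(2·t). We have position x(t) = 2·cos(2·t). Substituting t = pi/2: x(pi/2) = -2.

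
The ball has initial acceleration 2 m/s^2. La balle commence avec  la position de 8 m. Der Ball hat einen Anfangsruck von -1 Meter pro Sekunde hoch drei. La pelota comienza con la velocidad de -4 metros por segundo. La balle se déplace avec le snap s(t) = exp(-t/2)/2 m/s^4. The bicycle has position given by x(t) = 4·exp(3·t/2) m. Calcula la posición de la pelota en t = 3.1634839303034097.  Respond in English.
We need to integrate our snap equation s(t) = exp(-t/2)/2 4 times. Integrating snap and using the initial condition j(0) = -1, we get j(t) = -exp(-t/2). Integrating jerk and using the initial condition a(0) = 2, we get a(t) = 2·exp(-t/2). Integrating acceleration and using the initial condition v(0) = -4, we get v(t) = -4·exp(-t/2). Finding the integral of v(t) and using x(0) = 8: x(t) = 8·exp(-t/2). From the given position equation x(t) = 8·exp(-t/2), we substitute t = 3.1634839303034097 to get x = 1.64493287272092.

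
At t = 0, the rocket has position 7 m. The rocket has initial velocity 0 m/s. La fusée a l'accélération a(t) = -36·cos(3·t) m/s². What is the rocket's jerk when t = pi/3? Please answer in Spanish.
Para resolver esto, necesitamos tomar 1 derivada de nuestra ecuación de la aceleración a(t) = -36·cos(3·t). Derivando la aceleración, obtenemos la sacudida: j(t) = 108·sin(3·t). Usando j(t) = 108·sin(3·t) y sustituyendo t = pi/3, encontramos j = 0.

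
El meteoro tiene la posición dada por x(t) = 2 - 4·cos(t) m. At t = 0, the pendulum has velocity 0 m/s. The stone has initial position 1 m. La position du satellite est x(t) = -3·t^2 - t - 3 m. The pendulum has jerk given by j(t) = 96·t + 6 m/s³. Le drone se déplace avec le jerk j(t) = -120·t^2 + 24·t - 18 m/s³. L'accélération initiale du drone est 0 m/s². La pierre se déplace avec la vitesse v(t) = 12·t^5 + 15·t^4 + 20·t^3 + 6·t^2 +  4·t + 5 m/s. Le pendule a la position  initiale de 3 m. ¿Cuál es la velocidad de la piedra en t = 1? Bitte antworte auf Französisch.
De l'équation de la vitesse v(t) = 12·t^5 + 15·t^4 + 20·t^3 + 6·t^2 + 4·t + 5, nous substituons t = 1 pour obtenir v = 62.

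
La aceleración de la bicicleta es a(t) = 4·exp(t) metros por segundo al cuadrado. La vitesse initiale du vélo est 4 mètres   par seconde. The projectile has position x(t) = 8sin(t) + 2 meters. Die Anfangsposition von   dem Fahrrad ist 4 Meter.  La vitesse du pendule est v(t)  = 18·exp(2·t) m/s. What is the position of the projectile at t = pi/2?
Using x(t) = 8·sin(t) + 2 and substituting t = pi/2, we find x = 10.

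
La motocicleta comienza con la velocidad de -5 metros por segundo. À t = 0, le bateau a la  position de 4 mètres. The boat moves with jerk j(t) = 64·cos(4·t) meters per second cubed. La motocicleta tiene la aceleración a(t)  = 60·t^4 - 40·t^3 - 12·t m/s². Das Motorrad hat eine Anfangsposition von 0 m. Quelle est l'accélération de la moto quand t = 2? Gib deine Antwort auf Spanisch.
Tenemos la aceleración a(t) = 60·t^4 - 40·t^3 - 12·t. Sustituyendo t = 2: a(2) = 616.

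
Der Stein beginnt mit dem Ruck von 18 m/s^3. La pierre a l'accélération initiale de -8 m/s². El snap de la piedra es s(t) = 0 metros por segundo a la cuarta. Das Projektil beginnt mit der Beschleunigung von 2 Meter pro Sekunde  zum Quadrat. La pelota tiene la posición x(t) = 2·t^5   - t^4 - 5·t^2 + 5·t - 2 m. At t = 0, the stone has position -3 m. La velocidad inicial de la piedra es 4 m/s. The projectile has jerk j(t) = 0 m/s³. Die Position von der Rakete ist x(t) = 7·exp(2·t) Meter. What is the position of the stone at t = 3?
We need to integrate our snap equation s(t) = 0 4 times. Finding the integral of s(t) and using j(0) = 18: j(t) = 18. The integral of jerk, with a(0) = -8, gives acceleration: a(t) = 18·t - 8. The integral of acceleration is velocity. Using v(0) = 4, we get v(t) = 9·t^2 - 8·t + 4. The integral of velocity, with x(0) = -3, gives position: x(t) = 3·t^3 - 4·t^2 + 4·t - 3. From the given position equation x(t) = 3·t^3 - 4·t^2 + 4·t - 3, we substitute t = 3 to get x = 54.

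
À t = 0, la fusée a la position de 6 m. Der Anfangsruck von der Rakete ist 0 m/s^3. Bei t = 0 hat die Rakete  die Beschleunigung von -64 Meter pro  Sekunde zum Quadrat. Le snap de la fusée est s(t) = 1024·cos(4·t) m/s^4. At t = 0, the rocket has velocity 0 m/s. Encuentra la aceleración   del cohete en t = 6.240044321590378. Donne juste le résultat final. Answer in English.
The acceleration at t = 6.240044321590378 is a = -63.0494562609292.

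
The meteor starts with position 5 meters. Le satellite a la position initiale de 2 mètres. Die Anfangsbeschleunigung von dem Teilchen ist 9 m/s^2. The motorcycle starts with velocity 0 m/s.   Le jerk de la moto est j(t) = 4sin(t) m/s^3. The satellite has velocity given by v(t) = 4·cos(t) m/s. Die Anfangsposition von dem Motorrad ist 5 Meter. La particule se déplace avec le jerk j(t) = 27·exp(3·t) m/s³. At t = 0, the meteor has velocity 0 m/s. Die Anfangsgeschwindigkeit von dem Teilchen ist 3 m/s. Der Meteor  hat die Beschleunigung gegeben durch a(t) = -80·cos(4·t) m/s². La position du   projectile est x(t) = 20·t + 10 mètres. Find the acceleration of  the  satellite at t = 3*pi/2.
We must differentiate our velocity equation v(t) = 4·cos(t) 1 time. Taking d/dt of v(t), we find a(t) = -4·sin(t). Using a(t) = -4·sin(t) and substituting t = 3*pi/2, we find a = 4.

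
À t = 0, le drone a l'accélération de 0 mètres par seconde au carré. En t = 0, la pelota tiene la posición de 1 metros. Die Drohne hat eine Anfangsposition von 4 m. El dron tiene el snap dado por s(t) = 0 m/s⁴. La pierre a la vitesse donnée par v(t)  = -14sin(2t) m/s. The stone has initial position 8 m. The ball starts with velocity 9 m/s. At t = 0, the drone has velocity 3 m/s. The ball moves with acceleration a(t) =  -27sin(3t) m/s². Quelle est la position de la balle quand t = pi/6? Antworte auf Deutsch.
Wir müssen unsere Gleichung für die Beschleunigung a(t) = -27·sin(3·t) 2-mal integrieren. Durch Integration von der Beschleunigung und Verwendung der Anfangsbedingung v(0) = 9, erhalten wir v(t) = 9·cos(3·t). Das Integral von der Geschwindigkeit, mit x(0) = 1, ergibt die Position: x(t) = 3·sin(3·t) + 1. Wir haben die Position x(t) = 3·sin(3·t) + 1. Durch Einsetzen von t = pi/6: x(pi/6) = 4.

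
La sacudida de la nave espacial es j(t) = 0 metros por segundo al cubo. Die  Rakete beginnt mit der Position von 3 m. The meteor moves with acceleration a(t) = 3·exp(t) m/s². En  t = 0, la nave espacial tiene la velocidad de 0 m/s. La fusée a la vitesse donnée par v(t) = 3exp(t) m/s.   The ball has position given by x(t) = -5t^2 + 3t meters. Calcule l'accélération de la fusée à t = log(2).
Pour résoudre ceci, nous devons prendre 1 dérivée de notre équation de la vitesse v(t) = 3·exp(t). En dérivant la vitesse, nous obtenons l'accélération: a(t) = 3·exp(t). En utilisant a(t) = 3·exp(t) et en substituant t = log(2), nous trouvons a = 6.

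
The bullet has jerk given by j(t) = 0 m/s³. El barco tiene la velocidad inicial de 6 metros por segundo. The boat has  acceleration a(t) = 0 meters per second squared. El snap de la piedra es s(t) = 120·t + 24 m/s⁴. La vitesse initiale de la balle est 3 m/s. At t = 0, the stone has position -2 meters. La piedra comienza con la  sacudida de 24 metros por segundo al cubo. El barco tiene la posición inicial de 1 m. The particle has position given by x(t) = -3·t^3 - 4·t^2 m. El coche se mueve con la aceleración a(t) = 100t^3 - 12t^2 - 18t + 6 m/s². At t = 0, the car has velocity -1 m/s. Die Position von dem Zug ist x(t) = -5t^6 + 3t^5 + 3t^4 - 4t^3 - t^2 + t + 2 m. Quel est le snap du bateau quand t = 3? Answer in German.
Wir müssen unsere Gleichung für die Beschleunigung a(t) = 0 2-mal ableiten. Die Ableitung von der Beschleunigung ergibt den Ruck: j(t) = 0. Die Ableitung von dem Ruck ergibt den Snap: s(t) = 0. Aus der Gleichung für den Snap s(t) = 0, setzen wir t = 3 ein und erhalten s = 0.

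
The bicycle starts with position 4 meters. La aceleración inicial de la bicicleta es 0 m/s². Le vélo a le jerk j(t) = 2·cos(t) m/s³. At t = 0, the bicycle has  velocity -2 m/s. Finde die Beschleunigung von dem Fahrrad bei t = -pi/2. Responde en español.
Partiendo de la sacudida j(t) = 2·cos(t), tomamos 1 integral. La antiderivada de la sacudida, con a(0) = 0, da la aceleración: a(t) = 2·sin(t). De la ecuación de la aceleración a(t) = 2·sin(t), sustituimos t = -pi/2 para obtener a = -2.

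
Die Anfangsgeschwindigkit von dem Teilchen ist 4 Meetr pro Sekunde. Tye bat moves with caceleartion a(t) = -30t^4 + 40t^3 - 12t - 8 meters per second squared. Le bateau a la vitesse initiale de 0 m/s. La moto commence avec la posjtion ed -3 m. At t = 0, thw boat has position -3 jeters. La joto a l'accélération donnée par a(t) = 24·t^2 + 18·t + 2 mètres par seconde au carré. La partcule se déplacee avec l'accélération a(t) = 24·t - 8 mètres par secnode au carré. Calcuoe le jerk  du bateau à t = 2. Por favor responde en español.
Para resolver esto, necesitamos tomar 1 derivada de nuestra ecuación de la aceleración a(t) = -30·t^4 + 40·t^3 - 12·t - 8. La derivada de la aceleración da la sacudida: j(t) = -120·t^3 + 120·t^2 - 12. Tenemos la sacudida j(t) = -120·t^3 + 120·t^2 - 12. Sustituyendo t = 2: j(2) = -492.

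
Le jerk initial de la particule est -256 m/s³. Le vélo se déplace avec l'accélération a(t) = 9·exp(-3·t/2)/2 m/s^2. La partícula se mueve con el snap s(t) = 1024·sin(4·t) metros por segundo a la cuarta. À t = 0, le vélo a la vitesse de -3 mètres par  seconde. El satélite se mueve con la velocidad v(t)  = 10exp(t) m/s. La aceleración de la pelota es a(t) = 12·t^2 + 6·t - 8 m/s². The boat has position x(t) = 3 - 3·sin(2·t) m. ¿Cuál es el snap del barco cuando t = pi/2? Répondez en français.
En partant de la position x(t) = 3 - 3·sin(2·t), nous prenons 4 dérivées. En dérivant la position, nous obtenons la vitesse: v(t) = -6·cos(2·t). En dérivant la vitesse, nous obtenons l'accélération: a(t) = 12·sin(2·t). En prenant d/dt de a(t), nous trouvons j(t) = 24·cos(2·t). La dérivée du jerk donne le snap: s(t) = -48·sin(2·t). En utilisant s(t) = -48·sin(2·t) et en substituant t = pi/2, nous trouvons s = 0.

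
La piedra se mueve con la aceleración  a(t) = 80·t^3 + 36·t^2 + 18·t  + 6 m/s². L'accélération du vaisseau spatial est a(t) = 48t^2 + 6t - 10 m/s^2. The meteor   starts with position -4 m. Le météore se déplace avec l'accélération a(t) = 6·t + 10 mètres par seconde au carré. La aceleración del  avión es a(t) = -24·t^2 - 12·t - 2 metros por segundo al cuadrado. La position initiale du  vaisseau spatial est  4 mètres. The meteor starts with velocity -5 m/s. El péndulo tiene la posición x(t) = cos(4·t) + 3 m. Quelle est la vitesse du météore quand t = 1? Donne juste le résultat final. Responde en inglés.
At t = 1, v = 8.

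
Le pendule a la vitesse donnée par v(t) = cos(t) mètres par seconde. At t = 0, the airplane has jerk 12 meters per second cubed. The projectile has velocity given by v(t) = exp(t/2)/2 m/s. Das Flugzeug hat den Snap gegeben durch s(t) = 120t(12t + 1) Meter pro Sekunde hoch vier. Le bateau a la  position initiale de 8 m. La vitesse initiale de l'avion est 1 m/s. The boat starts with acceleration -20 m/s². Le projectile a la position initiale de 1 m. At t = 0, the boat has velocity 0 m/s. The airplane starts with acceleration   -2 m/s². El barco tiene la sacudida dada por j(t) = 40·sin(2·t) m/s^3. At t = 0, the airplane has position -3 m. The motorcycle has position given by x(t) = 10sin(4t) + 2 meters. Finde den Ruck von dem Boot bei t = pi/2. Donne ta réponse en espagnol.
Usando j(t) = 40·sin(2·t) y sustituyendo t = pi/2, encontramos j = 0.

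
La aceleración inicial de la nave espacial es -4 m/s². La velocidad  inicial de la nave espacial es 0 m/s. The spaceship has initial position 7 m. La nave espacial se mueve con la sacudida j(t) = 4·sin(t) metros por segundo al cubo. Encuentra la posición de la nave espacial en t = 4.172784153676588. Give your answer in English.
We must find the antiderivative of our jerk equation j(t) = 4·sin(t) 3 times. Finding the integral of j(t) and using a(0) = -4: a(t) = -4·cos(t). Integrating acceleration and using the initial condition v(0) = 0, we get v(t) = -4·sin(t). Finding the integral of v(t) and using x(0) = 7: x(t) = 4·cos(t) + 3. From the given position equation x(t) = 4·cos(t) + 3, we substitute t = 4.172784153676588 to get x = 0.944811968181613.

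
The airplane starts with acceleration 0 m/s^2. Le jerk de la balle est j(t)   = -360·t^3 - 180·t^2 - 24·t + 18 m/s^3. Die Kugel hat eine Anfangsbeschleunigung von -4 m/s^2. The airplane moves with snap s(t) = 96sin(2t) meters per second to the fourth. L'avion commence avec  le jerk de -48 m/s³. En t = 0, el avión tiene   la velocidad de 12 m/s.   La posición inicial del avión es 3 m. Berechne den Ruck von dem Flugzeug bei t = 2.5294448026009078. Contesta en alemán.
Wir müssen unsere Gleichung für den Snap s(t) = 96·sin(2·t) 1-mal integrieren. Das Integral von dem Snap, mit j(0) = -48, ergibt den Ruck: j(t) = -48·cos(2·t). Wir haben den Ruck j(t) = -48·cos(2·t). Durch Einsetzen von t = 2.5294448026009078: j(2.5294448026009078) = -16.3012078612090.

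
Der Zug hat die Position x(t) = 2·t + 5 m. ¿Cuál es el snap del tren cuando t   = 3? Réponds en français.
Nous devons dériver notre équation de la position x(t) = 2·t + 5 4 fois. En dérivant la position, nous obtenons la vitesse: v(t) = 2. La dérivée de la vitesse donne l'accélération: a(t) = 0. La dérivée de l'accélération donne le jerk: j(t) = 0. La dérivée du jerk donne le snap: s(t) = 0. De l'équation du snap s(t) = 0, nous substituons t = 3 pour obtenir s = 0.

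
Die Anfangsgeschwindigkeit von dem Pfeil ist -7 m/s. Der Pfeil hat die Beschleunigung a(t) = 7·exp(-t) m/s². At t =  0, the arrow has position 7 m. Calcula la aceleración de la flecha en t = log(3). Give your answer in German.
Aus der Gleichung für die Beschleunigung a(t) = 7·exp(-t), setzen wir t = log(3) ein und erhalten a = 7/3.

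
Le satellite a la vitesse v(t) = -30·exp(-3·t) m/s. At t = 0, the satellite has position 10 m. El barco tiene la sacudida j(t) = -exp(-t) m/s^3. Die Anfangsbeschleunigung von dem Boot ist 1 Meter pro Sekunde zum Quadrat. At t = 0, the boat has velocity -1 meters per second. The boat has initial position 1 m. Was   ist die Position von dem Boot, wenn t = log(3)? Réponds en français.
Nous devons intégrer notre équation du jerk j(t) = -exp(-t) 3 fois. La primitive du jerk est l'accélération. En utilisant a(0) = 1, nous obtenons a(t) = exp(-t). En intégrant l'accélération et en utilisant la condition initiale v(0) = -1, nous obtenons v(t) = -exp(-t). En intégrant la vitesse et en utilisant la condition initiale x(0) = 1, nous obtenons x(t) = exp(-t). Nous avons la position x(t) = exp(-t). En substituant t = log(3): x(log(3)) = 1/3.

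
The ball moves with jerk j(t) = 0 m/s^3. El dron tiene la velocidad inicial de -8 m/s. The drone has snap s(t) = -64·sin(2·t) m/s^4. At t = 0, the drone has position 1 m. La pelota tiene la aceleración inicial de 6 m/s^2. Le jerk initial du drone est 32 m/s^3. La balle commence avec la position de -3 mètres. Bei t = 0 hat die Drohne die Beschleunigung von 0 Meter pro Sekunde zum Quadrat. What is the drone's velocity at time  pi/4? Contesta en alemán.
Um dies zu lösen, müssen wir 3 Stammfunktionen unserer Gleichung für den Snap s(t) = -64·sin(2·t) finden. Mit ∫s(t)dt und Anwendung von j(0) = 32, finden wir j(t) = 32·cos(2·t). Mit ∫j(t)dt und Anwendung von a(0) = 0, finden wir a(t) = 16·sin(2·t). Durch Integration von der Beschleunigung und Verwendung der Anfangsbedingung v(0) = -8, erhalten wir v(t) = -8·cos(2·t). Aus der Gleichung für die Geschwindigkeit v(t) = -8·cos(2·t), setzen wir t = pi/4 ein und erhalten v = 0.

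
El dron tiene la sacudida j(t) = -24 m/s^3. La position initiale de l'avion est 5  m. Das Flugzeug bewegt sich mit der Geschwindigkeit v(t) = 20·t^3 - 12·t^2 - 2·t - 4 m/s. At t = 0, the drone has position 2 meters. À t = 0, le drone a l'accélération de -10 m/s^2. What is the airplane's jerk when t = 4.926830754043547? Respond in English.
To solve this, we need to take 2 derivatives of our velocity equation v(t) = 20·t^3 - 12·t^2 - 2·t - 4. Taking d/dt of v(t), we find a(t) = 60·t^2 - 24·t - 2. Taking d/dt of a(t), we find j(t) = 120·t - 24. We have jerk j(t) = 120·t - 24. Substituting t = 4.926830754043547: j(4.926830754043547) = 567.219690485226.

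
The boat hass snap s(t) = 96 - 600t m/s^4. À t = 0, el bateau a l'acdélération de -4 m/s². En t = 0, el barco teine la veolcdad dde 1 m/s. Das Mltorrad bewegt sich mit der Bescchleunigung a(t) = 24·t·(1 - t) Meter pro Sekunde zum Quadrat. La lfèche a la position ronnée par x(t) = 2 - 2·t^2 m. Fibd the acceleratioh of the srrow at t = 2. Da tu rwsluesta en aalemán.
Um dies zu lösen, müssen wir 2 Ableitungen unserer Gleichung für die Position x(t) = 2 - 2·t^2 nehmen. Mit d/dt von x(t) finden wir v(t) = -4·t. Die Ableitung von der Geschwindigkeit ergibt die Beschleunigung: a(t) = -4. Aus der Gleichung für die Beschleunigung a(t) = -4, setzen wir t = 2 ein und erhalten a = -4.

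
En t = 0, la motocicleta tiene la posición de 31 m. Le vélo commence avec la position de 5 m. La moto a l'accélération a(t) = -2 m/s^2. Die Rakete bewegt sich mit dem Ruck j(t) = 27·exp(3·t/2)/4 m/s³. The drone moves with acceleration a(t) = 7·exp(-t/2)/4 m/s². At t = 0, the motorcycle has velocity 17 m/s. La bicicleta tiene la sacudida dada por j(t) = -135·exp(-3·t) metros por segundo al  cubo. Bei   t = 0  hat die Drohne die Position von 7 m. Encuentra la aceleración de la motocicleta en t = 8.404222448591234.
Tenemos la aceleración a(t) = -2. Sustituyendo t = 8.404222448591234: a(8.404222448591234) = -2.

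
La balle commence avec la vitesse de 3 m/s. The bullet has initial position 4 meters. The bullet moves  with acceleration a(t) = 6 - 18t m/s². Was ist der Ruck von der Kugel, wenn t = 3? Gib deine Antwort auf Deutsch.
Ausgehend von der Beschleunigung a(t) = 6 - 18·t, nehmen wir 1 Ableitung. Mit d/dt von a(t) finden wir j(t) = -18. Aus der Gleichung für den Ruck j(t) = -18, setzen wir t = 3 ein und erhalten j = -18.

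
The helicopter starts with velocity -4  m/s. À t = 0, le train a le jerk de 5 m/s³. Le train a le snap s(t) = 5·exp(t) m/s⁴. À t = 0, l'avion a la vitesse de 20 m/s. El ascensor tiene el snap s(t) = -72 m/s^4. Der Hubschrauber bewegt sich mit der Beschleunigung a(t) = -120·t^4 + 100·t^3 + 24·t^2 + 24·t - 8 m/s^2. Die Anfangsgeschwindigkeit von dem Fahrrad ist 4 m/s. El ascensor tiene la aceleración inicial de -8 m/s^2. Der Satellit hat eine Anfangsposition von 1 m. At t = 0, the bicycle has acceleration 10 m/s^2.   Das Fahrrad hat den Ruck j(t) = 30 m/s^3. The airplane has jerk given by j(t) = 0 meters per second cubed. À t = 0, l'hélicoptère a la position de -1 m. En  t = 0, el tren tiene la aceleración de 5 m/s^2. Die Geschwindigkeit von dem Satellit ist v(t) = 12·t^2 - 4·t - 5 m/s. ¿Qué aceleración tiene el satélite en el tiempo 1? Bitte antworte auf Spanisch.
Partiendo de la velocidad v(t) = 12·t^2 - 4·t - 5, tomamos 1 derivada. Derivando la velocidad, obtenemos la aceleración: a(t) = 24·t - 4. De la ecuación de la aceleración a(t) = 24·t - 4, sustituimos t = 1 para obtener a = 20.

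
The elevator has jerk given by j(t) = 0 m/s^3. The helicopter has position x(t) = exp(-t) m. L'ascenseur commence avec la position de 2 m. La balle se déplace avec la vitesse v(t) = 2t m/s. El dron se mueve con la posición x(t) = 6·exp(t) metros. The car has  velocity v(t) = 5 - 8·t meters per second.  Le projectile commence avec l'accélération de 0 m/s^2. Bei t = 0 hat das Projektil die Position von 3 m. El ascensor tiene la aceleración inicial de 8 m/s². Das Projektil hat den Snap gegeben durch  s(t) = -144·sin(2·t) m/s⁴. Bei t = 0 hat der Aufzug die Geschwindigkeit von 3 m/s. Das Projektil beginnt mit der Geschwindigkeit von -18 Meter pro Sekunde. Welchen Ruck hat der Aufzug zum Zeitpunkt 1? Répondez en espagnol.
Tenemos la sacudida j(t) = 0. Sustituyendo t = 1: j(1) = 0.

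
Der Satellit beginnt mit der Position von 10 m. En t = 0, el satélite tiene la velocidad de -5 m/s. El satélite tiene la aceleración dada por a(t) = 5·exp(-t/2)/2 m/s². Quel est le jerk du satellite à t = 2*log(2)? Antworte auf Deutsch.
Wir müssen unsere Gleichung für die Beschleunigung a(t) = 5·exp(-t/2)/2 1-mal ableiten. Durch Ableiten von der Beschleunigung erhalten wir den Ruck: j(t) = -5·exp(-t/2)/4. Wir haben den Ruck j(t) = -5·exp(-t/2)/4. Durch Einsetzen von t = 2*log(2): j(2*log(2)) = -5/8.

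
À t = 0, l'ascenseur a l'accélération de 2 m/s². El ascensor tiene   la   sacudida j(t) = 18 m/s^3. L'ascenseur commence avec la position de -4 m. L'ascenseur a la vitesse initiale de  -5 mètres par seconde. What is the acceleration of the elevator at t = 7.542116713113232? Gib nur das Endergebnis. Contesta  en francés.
a(7.542116713113232) = 137.758100836038.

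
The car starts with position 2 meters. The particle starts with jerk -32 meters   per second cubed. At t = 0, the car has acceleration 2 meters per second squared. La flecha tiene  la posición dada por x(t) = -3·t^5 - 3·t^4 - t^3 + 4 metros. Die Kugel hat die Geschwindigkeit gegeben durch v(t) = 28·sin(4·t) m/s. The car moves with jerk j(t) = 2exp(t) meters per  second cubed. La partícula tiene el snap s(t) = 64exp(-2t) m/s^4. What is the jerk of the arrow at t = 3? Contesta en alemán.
Um dies zu lösen, müssen wir 3 Ableitungen unserer Gleichung für die Position x(t) = -3·t^5 - 3·t^4 - t^3 + 4 nehmen. Die Ableitung von der Position ergibt die Geschwindigkeit: v(t) = -15·t^4 - 12·t^3 - 3·t^2. Mit d/dt von v(t) finden wir a(t) = -60·t^3 - 36·t^2 - 6·t. Mit d/dt von a(t) finden wir j(t) = -180·t^2 - 72·t - 6. Mit j(t) = -180·t^2 - 72·t - 6 und Einsetzen von t = 3, finden wir j = -1842.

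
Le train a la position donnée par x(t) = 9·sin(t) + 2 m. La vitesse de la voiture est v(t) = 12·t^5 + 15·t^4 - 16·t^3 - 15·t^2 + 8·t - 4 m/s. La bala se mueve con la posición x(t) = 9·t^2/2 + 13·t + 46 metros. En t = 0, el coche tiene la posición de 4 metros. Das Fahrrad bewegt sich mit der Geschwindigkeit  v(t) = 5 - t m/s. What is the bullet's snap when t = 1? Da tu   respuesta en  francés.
En partant de la position x(t) = 9·t^2/2 + 13·t + 46, nous prenons 4 dérivées. La dérivée de la position donne la vitesse: v(t) = 9·t + 13. En prenant d/dt de v(t), nous trouvons a(t) = 9. En dérivant l'accélération, nous obtenons le jerk: j(t) = 0. En prenant d/dt de j(t), nous trouvons s(t) = 0. En utilisant s(t) = 0 et en substituant t = 1, nous trouvons s = 0.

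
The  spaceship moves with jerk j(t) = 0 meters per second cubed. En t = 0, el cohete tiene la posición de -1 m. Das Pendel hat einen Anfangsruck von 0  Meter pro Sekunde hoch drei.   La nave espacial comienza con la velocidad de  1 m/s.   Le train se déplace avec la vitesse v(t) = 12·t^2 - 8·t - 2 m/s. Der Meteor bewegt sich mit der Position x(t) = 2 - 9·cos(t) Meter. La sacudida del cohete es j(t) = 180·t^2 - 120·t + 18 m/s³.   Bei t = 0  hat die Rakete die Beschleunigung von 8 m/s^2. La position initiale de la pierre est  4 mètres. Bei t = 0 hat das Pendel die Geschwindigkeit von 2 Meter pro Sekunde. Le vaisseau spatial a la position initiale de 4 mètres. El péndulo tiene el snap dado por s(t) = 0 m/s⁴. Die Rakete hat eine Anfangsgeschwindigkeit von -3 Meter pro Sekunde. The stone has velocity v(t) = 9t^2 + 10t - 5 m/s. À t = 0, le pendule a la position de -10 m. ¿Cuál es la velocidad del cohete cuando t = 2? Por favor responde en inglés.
To solve this, we need to take 2 antiderivatives of our jerk equation j(t) = 180·t^2 - 120·t + 18. The antiderivative of jerk is acceleration. Using a(0) = 8, we get a(t) = 60·t^3 - 60·t^2 + 18·t + 8. The antiderivative of acceleration, with v(0) = -3, gives velocity: v(t) = 15·t^4 - 20·t^3 + 9·t^2 + 8·t - 3. From the given velocity equation v(t) = 15·t^4 - 20·t^3 + 9·t^2 + 8·t - 3, we substitute t = 2 to get v = 129.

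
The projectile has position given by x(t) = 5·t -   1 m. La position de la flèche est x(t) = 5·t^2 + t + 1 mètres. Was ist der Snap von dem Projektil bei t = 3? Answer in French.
Nous devons dériver notre équation de la position x(t) = 5·t - 1 4 fois. En prenant d/dt de x(t), nous trouvons v(t) = 5. La dérivée de la vitesse donne l'accélération: a(t) = 0. La dérivée de l'accélération donne le jerk: j(t) = 0. En prenant d/dt de j(t), nous trouvons s(t) = 0. En utilisant s(t) = 0 et en substituant t = 3, nous trouvons s = 0.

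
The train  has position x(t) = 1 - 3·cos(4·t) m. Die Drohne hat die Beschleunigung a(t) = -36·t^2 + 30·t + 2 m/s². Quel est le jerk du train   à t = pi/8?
Pour résoudre ceci, nous devons prendre 3 dérivées de notre équation de la position x(t) = 1 - 3·cos(4·t). En dérivant la position, nous obtenons la vitesse: v(t) = 12·sin(4·t). En prenant d/dt de v(t), nous trouvons a(t) = 48·cos(4·t). La dérivée de l'accélération donne le jerk: j(t) = -192·sin(4·t). Nous avons le jerk j(t) = -192·sin(4·t). En substituant t = pi/8: j(pi/8) = -192.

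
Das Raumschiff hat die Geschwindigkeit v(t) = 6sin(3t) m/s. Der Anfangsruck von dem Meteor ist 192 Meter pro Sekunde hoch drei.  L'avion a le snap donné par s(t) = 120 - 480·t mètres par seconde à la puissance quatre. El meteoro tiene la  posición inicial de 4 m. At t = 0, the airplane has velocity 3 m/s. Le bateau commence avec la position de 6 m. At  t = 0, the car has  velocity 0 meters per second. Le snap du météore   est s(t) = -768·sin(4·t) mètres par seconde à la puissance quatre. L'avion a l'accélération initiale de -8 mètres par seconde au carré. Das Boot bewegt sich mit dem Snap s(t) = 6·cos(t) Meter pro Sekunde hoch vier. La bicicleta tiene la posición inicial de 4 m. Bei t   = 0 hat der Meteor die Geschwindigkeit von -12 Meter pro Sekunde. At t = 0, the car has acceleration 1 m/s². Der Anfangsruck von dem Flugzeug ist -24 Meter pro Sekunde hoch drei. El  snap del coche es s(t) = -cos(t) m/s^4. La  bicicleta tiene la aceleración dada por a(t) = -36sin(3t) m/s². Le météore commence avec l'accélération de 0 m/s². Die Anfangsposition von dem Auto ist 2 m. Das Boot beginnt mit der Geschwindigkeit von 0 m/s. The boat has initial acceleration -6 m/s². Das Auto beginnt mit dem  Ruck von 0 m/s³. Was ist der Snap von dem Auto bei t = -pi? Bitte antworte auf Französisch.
De l'équation du snap s(t) = -cos(t), nous substituons t = -pi pour obtenir s = 1.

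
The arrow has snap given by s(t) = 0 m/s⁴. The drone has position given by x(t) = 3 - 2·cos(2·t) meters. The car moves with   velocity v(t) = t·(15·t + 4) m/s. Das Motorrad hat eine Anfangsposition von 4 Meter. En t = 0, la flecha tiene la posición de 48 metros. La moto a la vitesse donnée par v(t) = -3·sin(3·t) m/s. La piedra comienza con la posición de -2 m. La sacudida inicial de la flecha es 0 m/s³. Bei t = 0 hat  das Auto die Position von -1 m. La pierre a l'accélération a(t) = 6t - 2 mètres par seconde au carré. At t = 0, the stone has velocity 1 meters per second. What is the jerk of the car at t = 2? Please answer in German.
Ausgehend von der Geschwindigkeit v(t) = t·(15·t + 4), nehmen wir 2 Ableitungen. Mit d/dt von v(t) finden wir a(t) = 30·t + 4. Die Ableitung von der Beschleunigung ergibt den Ruck: j(t) = 30. Mit j(t) = 30 und Einsetzen von t = 2, finden wir j = 30.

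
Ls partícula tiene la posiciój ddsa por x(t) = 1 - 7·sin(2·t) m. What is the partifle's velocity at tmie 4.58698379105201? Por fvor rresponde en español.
Partiendo de la posición x(t) = 1 - 7·sin(2·t), tomamos 1 derivada. Tomando d/dt de x(t), encontramos v(t) = -14·cos(2·t). Tenemos la velocidad v(t) = -14·cos(2·t). Sustituyendo t = 4.58698379105201: v(4.58698379105201) = 13.5619625777066.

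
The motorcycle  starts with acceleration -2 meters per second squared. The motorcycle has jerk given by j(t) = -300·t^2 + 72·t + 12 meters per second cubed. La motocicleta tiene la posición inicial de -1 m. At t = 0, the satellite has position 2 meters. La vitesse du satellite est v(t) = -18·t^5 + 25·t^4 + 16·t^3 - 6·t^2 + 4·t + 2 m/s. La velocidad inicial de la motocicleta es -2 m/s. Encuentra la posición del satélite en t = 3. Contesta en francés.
En partant de la vitesse v(t) = -18·t^5 + 25·t^4 + 16·t^3 - 6·t^2 + 4·t + 2, nous prenons 1 primitive. En intégrant la vitesse et en utilisant la condition initiale x(0) = 2, nous obtenons x(t) = -3·t^6 + 5·t^5 + 4·t^4 - 2·t^3 + 2·t^2 + 2·t + 2. Nous avons la position x(t) = -3·t^6 + 5·t^5 + 4·t^4 - 2·t^3 + 2·t^2 + 2·t + 2. En substituant t = 3: x(3) = -676.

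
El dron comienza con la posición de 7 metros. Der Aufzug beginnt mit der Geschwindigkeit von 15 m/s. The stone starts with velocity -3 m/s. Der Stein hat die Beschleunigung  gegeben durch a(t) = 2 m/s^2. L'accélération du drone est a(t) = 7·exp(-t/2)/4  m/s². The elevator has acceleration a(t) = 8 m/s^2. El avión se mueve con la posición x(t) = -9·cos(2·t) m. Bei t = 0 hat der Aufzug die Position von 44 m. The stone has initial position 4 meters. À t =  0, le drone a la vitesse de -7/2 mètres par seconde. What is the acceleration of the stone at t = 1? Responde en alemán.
Aus der Gleichung für die Beschleunigung a(t) = 2, setzen wir t = 1 ein und erhalten a = 2.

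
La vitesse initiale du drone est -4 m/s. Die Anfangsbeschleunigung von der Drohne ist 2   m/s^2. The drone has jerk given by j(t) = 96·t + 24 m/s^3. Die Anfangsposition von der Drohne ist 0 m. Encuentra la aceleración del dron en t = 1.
Partiendo de la sacudida j(t) = 96·t + 24, tomamos 1 integral. Tomando ∫j(t)dt y aplicando a(0) = 2, encontramos a(t) = 48·t^2 + 24·t + 2. Tenemos la aceleración a(t) = 48·t^2 + 24·t + 2. Sustituyendo t = 1: a(1) = 74.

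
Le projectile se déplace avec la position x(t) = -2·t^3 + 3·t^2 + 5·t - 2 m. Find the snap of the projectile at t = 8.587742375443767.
To solve this, we need to take 4 derivatives of our position equation x(t) = -2·t^3 + 3·t^2 + 5·t - 2. Taking d/dt of x(t), we find v(t) = -6·t^2 + 6·t + 5. The derivative of velocity gives acceleration: a(t) = 6 - 12·t. The derivative of acceleration gives jerk: j(t) = -12. Differentiating jerk, we get snap: s(t) = 0. Using s(t) = 0 and substituting t = 8.587742375443767, we find s = 0.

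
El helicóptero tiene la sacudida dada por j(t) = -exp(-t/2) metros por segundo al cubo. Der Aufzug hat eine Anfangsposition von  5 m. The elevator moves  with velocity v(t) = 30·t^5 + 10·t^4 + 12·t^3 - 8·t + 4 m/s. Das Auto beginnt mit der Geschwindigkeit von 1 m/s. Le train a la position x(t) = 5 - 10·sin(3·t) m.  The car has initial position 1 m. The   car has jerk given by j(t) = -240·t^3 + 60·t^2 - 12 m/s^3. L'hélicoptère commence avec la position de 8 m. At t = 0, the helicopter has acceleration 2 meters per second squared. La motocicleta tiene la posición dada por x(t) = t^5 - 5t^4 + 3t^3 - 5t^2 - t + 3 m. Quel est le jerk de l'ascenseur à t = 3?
En partant de la vitesse v(t) = 30·t^5 + 10·t^4 + 12·t^3 - 8·t + 4, nous prenons 2 dérivées. La dérivée de la vitesse donne l'accélération: a(t) = 150·t^4 + 40·t^3 + 36·t^2 - 8. En dérivant l'accélération, nous obtenons le jerk: j(t) = 600·t^3 + 120·t^2 + 72·t. En utilisant j(t) = 600·t^3 + 120·t^2 + 72·t et en substituant t = 3, nous trouvons j = 17496.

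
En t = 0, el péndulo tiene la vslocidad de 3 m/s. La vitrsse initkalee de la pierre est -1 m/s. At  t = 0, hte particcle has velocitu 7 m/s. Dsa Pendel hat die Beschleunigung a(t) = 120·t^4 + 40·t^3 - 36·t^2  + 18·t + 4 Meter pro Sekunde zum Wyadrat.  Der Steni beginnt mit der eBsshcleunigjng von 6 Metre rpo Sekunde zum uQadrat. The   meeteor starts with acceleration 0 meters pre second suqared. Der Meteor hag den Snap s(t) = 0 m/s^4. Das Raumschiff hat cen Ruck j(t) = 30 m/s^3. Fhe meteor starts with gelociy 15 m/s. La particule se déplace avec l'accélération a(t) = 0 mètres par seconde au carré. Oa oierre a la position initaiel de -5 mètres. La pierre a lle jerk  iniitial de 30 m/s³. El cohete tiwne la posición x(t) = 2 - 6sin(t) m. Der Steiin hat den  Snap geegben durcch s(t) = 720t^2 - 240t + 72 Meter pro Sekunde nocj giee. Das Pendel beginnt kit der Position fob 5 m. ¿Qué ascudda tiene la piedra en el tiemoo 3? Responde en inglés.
We need to integrate our snap equation s(t) = 720·t^2 - 240·t + 72 1 time. Integrating snap and using the initial condition j(0) = 30, we get j(t) = 240·t^3 - 120·t^2 + 72·t + 30. We have jerk j(t) = 240·t^3 - 120·t^2 + 72·t + 30. Substituting t = 3: j(3) = 5646.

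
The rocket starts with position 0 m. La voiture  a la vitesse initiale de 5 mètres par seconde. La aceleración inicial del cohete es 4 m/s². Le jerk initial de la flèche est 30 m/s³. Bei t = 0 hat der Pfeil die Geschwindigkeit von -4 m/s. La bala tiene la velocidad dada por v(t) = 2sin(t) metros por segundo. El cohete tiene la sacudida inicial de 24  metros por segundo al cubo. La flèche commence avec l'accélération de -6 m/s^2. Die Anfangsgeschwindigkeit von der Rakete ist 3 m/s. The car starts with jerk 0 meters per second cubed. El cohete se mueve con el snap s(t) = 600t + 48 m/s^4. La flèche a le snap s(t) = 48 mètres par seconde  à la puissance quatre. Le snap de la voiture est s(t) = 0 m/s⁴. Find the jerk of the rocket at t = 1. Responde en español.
Para resolver esto, necesitamos tomar 1 antiderivada de nuestra ecuación del snap s(t) = 600·t + 48. Tomando ∫s(t)dt y aplicando j(0) = 24, encontramos j(t) = 300·t^2 + 48·t + 24. De la ecuación de la sacudida j(t) = 300·t^2 + 48·t + 24, sustituimos t = 1 para obtener j = 372.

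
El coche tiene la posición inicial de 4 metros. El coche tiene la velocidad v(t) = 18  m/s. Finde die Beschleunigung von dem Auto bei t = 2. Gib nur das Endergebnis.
Bei t = 2, a = 0.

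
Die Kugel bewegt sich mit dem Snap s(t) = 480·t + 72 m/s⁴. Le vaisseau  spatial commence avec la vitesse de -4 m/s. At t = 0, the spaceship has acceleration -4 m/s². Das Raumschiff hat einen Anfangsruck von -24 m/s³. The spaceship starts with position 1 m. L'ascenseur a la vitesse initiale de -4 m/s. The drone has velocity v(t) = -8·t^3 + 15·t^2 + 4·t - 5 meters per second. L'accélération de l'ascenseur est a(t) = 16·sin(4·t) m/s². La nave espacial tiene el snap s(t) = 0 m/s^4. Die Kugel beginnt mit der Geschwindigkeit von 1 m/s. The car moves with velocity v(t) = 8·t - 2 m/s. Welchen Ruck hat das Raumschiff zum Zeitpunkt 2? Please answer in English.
To solve this, we need to take 1 integral of our snap equation s(t) = 0. Finding the antiderivative of s(t) and using j(0) = -24: j(t) = -24. From the given jerk equation j(t) = -24, we substitute t = 2 to get j = -24.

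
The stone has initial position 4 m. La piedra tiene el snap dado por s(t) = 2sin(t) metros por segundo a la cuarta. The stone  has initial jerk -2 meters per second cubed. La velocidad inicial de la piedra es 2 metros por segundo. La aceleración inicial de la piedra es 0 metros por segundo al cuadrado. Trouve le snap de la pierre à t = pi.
De l'équation du snap s(t) = 2·sin(t), nous substituons t = pi pour obtenir s = 0.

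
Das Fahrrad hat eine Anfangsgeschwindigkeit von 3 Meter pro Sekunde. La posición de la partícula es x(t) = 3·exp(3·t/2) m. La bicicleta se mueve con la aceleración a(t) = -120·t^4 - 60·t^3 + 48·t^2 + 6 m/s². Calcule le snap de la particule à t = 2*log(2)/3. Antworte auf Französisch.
En partant de la position x(t) = 3·exp(3·t/2), nous prenons 4 dérivées. En dérivant la position, nous obtenons la vitesse: v(t) = 9·exp(3·t/2)/2. La dérivée de la vitesse donne l'accélération: a(t) = 27·exp(3·t/2)/4. En prenant d/dt de a(t), nous trouvons j(t) = 81·exp(3·t/2)/8. La dérivée du jerk donne le snap: s(t) = 243·exp(3·t/2)/16. Nous avons le snap s(t) = 243·exp(3·t/2)/16. En substituant t = 2*log(2)/3: s(2*log(2)/3) = 243/8.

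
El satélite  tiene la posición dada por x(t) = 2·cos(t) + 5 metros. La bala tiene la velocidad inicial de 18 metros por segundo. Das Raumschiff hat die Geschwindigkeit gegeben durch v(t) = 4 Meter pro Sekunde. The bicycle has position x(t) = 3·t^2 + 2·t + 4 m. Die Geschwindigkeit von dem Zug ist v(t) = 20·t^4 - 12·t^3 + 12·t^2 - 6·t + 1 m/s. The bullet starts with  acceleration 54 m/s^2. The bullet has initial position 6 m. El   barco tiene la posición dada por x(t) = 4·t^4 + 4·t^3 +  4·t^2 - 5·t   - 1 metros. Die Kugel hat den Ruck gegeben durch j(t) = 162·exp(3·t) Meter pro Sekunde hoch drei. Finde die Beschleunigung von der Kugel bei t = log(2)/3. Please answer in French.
Nous devons trouver la primitive de notre équation du jerk j(t) = 162·exp(3·t) 1 fois. L'intégrale du jerk est l'accélération. En utilisant a(0) = 54, nous obtenons a(t) = 54·exp(3·t). De l'équation de l'accélération a(t) = 54·exp(3·t), nous substituons t = log(2)/3 pour obtenir a = 108.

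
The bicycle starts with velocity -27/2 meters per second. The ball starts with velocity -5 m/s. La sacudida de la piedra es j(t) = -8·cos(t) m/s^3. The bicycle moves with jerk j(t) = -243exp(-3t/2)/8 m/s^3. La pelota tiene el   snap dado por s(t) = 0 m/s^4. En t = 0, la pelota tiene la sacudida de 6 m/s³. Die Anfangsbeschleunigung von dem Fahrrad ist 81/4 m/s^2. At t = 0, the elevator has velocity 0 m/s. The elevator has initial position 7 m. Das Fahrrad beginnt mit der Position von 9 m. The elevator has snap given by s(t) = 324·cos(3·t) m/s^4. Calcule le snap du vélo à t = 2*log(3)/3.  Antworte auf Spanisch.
Debemos derivar nuestra ecuación de la sacudida j(t) = -243·exp(-3·t/2)/8 1 vez. La derivada de la sacudida da el snap: s(t) = 729·exp(-3·t/2)/16. Tenemos el snap s(t) = 729·exp(-3·t/2)/16. Sustituyendo t = 2*log(3)/3: s(2*log(3)/3) = 243/16.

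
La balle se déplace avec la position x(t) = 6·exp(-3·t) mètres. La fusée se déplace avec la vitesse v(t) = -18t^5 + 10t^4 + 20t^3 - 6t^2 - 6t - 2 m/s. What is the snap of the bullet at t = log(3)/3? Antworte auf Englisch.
We must differentiate our position equation x(t) = 6·exp(-3·t) 4 times. The derivative of position gives velocity: v(t) = -18·exp(-3·t). Taking d/dt of v(t), we find a(t) = 54·exp(-3·t). The derivative of acceleration gives jerk: j(t) = -162·exp(-3·t). Taking d/dt of j(t), we find s(t) = 486·exp(-3·t). We have snap s(t) = 486·exp(-3·t). Substituting t = log(3)/3: s(log(3)/3) = 162.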